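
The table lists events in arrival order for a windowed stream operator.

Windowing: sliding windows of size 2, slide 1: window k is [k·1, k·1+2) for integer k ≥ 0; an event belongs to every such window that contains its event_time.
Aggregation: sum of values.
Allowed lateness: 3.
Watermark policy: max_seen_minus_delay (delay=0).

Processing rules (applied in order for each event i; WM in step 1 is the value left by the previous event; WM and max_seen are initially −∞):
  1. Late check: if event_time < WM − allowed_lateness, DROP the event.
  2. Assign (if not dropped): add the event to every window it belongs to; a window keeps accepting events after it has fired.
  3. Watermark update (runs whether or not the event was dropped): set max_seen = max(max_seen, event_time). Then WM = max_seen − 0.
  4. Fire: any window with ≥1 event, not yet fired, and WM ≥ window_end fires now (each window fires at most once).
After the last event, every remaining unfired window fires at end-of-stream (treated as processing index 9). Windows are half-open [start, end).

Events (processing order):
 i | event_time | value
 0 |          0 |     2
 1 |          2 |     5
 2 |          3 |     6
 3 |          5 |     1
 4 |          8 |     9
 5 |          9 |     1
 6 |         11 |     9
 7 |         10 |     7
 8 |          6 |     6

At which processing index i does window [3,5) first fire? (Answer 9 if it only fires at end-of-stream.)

i=0 t=0 v=2: → [0,2); WM=0
i=1 t=2 v=5: → [2,4),[1,3); WM=2; [0,2) fires=2
i=2 t=3 v=6: → [3,5),[2,4); WM=3; [1,3) fires=5
i=3 t=5 v=1: → [5,7),[4,6); WM=5; [2,4) fires=11 [3,5) fires=6
i=4 t=8 v=9: → [8,10),[7,9); WM=8; [4,6) fires=1 [5,7) fires=1
i=5 t=9 v=1: → [9,11),[8,10); WM=9; [7,9) fires=9
i=6 t=11 v=9: → [11,13),[10,12); WM=11; [8,10) fires=10 [9,11) fires=1
i=7 t=10 v=7: → [10,12),[9,11); WM=11
i=8 t=6 v=6: DROP (t<11-3); WM=11

3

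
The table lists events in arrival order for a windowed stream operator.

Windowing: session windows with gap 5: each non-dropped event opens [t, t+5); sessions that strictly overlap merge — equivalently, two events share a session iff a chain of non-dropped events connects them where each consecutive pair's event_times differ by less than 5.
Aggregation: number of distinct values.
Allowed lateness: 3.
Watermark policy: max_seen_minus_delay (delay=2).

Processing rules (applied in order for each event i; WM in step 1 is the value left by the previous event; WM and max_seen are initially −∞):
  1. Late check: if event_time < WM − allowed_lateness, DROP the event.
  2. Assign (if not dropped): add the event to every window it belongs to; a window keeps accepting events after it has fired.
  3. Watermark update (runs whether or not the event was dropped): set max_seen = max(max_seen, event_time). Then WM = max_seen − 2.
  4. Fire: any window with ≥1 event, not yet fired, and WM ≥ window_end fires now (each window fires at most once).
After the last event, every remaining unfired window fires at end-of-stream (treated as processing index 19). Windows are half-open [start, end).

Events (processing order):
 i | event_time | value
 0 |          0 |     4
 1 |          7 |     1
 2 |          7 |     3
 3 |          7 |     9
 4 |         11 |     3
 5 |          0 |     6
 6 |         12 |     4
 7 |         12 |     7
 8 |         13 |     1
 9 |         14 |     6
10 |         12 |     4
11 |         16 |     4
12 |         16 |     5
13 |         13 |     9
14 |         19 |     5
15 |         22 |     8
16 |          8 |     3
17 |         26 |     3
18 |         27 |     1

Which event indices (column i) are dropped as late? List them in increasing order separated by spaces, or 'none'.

5 16

i=0 t=0 v=4: → [0,5); WM=-2
i=1 t=7 v=1: → [7,12); WM=5
i=2 t=7 v=3: → [7,12); WM=5
i=3 t=7 v=9: → [7,12); WM=5
i=4 t=11 v=3: → [7,16); WM=9
i=5 t=0 v=6: DROP (t<9-3); WM=9
i=6 t=12 v=4: → [7,17); WM=10
i=7 t=12 v=7: → [7,17); WM=10
i=8 t=13 v=1: → [7,18); WM=11
i=9 t=14 v=6: → [7,19); WM=12
i=10 t=12 v=4: → [7,19); WM=12
i=11 t=16 v=4: → [7,21); WM=14
i=12 t=16 v=5: → [7,21); WM=14
i=13 t=13 v=9: → [7,21); WM=14
i=14 t=19 v=5: → [7,24); WM=17
i=15 t=22 v=8: → [7,27); WM=20
i=16 t=8 v=3: DROP (t<20-3); WM=20
i=17 t=26 v=3: → [7,31); WM=24
i=18 t=27 v=1: → [7,32); WM=25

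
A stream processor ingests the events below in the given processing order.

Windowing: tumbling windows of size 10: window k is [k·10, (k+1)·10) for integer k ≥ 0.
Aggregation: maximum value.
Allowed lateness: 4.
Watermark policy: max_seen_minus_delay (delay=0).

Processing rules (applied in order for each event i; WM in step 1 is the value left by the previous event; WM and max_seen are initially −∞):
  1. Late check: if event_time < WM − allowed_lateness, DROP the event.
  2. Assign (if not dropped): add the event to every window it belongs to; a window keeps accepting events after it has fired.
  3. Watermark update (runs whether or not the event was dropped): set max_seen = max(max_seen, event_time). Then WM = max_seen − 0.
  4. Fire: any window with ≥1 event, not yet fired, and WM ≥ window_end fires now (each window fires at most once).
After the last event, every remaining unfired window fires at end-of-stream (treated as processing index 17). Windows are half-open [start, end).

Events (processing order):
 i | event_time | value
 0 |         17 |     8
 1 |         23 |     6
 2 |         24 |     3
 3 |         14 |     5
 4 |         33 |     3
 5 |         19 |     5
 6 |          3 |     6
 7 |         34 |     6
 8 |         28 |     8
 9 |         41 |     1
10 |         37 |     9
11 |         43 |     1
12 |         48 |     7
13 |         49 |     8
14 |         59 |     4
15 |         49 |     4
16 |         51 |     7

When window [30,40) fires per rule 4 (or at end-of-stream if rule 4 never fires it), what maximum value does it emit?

6

i=0 t=17 v=8: → [10,20); WM=17
i=1 t=23 v=6: → [20,30); WM=23; [10,20) fires=8
i=2 t=24 v=3: → [20,30); WM=24
i=3 t=14 v=5: DROP (t<24-4); WM=24
i=4 t=33 v=3: → [30,40); WM=33; [20,30) fires=6
i=5 t=19 v=5: DROP (t<33-4); WM=33
i=6 t=3 v=6: DROP (t<33-4); WM=33
i=7 t=34 v=6: → [30,40); WM=34
i=8 t=28 v=8: DROP (t<34-4); WM=34
i=9 t=41 v=1: → [40,50); WM=41; [30,40) fires=6
i=10 t=37 v=9: → [30,40); WM=41
i=11 t=43 v=1: → [40,50); WM=43
i=12 t=48 v=7: → [40,50); WM=48
i=13 t=49 v=8: → [40,50); WM=49
i=14 t=59 v=4: → [50,60); WM=59; [40,50) fires=8
i=15 t=49 v=4: DROP (t<59-4); WM=59
i=16 t=51 v=7: DROP (t<59-4); WM=59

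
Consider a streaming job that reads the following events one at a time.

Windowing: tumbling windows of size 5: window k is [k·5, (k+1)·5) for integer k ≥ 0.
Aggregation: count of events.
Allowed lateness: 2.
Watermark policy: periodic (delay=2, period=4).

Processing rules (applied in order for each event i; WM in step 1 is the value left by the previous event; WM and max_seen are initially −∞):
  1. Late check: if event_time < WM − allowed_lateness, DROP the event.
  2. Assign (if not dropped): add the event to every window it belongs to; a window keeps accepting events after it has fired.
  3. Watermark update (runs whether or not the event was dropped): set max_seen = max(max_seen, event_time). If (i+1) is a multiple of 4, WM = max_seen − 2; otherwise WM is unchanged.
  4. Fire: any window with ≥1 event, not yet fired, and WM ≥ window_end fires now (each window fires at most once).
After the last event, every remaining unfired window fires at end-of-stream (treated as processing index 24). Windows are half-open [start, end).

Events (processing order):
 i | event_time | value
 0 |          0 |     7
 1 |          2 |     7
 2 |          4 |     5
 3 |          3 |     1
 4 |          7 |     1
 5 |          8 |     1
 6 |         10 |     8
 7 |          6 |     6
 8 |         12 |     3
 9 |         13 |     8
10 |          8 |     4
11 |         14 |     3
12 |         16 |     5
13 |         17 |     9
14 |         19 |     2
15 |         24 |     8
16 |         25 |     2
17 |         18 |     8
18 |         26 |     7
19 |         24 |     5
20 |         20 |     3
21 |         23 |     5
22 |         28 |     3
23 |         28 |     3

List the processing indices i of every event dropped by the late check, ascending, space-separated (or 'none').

17 20

i=0 t=0 v=7: → [0,5); WM=−∞
i=1 t=2 v=7: → [0,5); WM=−∞
i=2 t=4 v=5: → [0,5); WM=−∞
i=3 t=3 v=1: → [0,5); WM=2
i=4 t=7 v=1: → [5,10); WM=2
i=5 t=8 v=1: → [5,10); WM=2
i=6 t=10 v=8: → [10,15); WM=2
i=7 t=6 v=6: → [5,10); WM=8; [0,5) fires=4
i=8 t=12 v=3: → [10,15); WM=8
i=9 t=13 v=8: → [10,15); WM=8
i=10 t=8 v=4: → [5,10); WM=8
i=11 t=14 v=3: → [10,15); WM=12; [5,10) fires=4
i=12 t=16 v=5: → [15,20); WM=12
i=13 t=17 v=9: → [15,20); WM=12
i=14 t=19 v=2: → [15,20); WM=12
i=15 t=24 v=8: → [20,25); WM=22; [10,15) fires=4 [15,20) fires=3
i=16 t=25 v=2: → [25,30); WM=22
i=17 t=18 v=8: DROP (t<22-2); WM=22
i=18 t=26 v=7: → [25,30); WM=22
i=19 t=24 v=5: → [20,25); WM=24
i=20 t=20 v=3: DROP (t<24-2); WM=24
i=21 t=23 v=5: → [20,25); WM=24
i=22 t=28 v=3: → [25,30); WM=24
i=23 t=28 v=3: → [25,30); WM=26; [20,25) fires=3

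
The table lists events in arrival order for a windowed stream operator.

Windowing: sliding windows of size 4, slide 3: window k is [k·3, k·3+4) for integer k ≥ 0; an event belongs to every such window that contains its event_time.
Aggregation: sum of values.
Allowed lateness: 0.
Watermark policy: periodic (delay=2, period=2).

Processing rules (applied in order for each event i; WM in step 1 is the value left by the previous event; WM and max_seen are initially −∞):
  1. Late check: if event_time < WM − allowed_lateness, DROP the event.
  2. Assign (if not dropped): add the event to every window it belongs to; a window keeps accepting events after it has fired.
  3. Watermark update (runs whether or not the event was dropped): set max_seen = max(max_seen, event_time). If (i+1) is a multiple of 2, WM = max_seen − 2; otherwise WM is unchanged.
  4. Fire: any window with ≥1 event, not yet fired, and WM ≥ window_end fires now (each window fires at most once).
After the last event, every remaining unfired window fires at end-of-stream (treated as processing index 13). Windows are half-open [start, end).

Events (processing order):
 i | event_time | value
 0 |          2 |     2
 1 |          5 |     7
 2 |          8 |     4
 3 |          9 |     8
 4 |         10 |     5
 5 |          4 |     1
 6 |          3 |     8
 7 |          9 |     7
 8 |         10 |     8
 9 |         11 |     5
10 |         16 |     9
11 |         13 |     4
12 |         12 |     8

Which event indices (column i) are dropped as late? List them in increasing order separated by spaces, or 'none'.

i=0 t=2 v=2: → [0,4); WM=−∞
i=1 t=5 v=7: → [3,7); WM=3
i=2 t=8 v=4: → [6,10); WM=3
i=3 t=9 v=8: → [9,13),[6,10); WM=7; [0,4) fires=2 [3,7) fires=7
i=4 t=10 v=5: → [9,13); WM=7
i=5 t=4 v=1: DROP (t<7-0); WM=8
i=6 t=3 v=8: DROP (t<8-0); WM=8
i=7 t=9 v=7: → [9,13),[6,10); WM=8
i=8 t=10 v=8: → [9,13); WM=8
i=9 t=11 v=5: → [9,13); WM=9
i=10 t=16 v=9: → [15,19); WM=9
i=11 t=13 v=4: → [12,16); WM=14; [6,10) fires=19 [9,13) fires=33
i=12 t=12 v=8: DROP (t<14-0); WM=14

5 6 12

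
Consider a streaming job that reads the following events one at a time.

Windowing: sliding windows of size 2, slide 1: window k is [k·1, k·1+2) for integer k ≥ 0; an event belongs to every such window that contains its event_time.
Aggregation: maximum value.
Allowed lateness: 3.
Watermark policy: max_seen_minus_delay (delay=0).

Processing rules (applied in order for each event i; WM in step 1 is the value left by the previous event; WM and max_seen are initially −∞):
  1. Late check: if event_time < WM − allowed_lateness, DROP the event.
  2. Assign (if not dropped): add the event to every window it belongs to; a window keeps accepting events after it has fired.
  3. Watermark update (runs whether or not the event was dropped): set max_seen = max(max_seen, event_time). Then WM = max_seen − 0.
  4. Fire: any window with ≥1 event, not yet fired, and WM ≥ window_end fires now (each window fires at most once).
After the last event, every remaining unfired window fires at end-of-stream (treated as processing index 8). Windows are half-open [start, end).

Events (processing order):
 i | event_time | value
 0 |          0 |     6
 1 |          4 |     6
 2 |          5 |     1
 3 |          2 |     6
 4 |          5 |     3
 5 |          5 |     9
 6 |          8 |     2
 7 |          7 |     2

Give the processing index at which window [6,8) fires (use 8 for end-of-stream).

i=0 t=0 v=6: → [0,2); WM=0
i=1 t=4 v=6: → [4,6),[3,5); WM=4; [0,2) fires=6
i=2 t=5 v=1: → [5,7),[4,6); WM=5; [3,5) fires=6
i=3 t=2 v=6: → [2,4),[1,3); WM=5; [1,3) fires=6 [2,4) fires=6
i=4 t=5 v=3: → [5,7),[4,6); WM=5
i=5 t=5 v=9: → [5,7),[4,6); WM=5
i=6 t=8 v=2: → [8,10),[7,9); WM=8; [4,6) fires=9 [5,7) fires=9
i=7 t=7 v=2: → [7,9),[6,8); WM=8; [6,8) fires=2

7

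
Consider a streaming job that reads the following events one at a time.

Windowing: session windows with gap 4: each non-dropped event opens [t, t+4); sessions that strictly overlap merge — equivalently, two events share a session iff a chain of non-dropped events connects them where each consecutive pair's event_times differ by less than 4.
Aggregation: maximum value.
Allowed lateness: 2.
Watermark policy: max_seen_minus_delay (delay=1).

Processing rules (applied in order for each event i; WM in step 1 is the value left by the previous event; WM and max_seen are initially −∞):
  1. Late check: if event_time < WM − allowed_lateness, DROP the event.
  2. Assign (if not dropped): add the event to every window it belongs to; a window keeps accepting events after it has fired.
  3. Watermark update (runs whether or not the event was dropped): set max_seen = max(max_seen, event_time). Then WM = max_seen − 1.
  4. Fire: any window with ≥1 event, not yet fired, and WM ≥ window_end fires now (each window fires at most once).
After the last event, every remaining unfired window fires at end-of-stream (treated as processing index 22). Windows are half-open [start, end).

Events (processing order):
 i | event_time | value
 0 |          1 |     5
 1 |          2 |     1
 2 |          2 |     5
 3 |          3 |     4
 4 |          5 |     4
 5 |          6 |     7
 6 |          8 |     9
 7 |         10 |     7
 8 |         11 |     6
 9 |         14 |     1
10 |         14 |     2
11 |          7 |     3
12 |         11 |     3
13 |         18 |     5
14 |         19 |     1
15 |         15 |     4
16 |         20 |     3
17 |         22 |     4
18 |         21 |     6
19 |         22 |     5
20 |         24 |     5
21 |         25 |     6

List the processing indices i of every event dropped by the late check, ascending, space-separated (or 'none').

i=0 t=1 v=5: → [1,5); WM=0
i=1 t=2 v=1: → [1,6); WM=1
i=2 t=2 v=5: → [1,6); WM=1
i=3 t=3 v=4: → [1,7); WM=2
i=4 t=5 v=4: → [1,9); WM=4
i=5 t=6 v=7: → [1,10); WM=5
i=6 t=8 v=9: → [1,12); WM=7
i=7 t=10 v=7: → [1,14); WM=9
i=8 t=11 v=6: → [1,15); WM=10
i=9 t=14 v=1: → [1,18); WM=13
i=10 t=14 v=2: → [1,18); WM=13
i=11 t=7 v=3: DROP (t<13-2); WM=13
i=12 t=11 v=3: → [1,18); WM=13
i=13 t=18 v=5: → [18,22); WM=17
i=14 t=19 v=1: → [18,23); WM=18
i=15 t=15 v=4: DROP (t<18-2); WM=18
i=16 t=20 v=3: → [18,24); WM=19
i=17 t=22 v=4: → [18,26); WM=21
i=18 t=21 v=6: → [18,26); WM=21
i=19 t=22 v=5: → [18,26); WM=21
i=20 t=24 v=5: → [18,28); WM=23
i=21 t=25 v=6: → [18,29); WM=24

11 15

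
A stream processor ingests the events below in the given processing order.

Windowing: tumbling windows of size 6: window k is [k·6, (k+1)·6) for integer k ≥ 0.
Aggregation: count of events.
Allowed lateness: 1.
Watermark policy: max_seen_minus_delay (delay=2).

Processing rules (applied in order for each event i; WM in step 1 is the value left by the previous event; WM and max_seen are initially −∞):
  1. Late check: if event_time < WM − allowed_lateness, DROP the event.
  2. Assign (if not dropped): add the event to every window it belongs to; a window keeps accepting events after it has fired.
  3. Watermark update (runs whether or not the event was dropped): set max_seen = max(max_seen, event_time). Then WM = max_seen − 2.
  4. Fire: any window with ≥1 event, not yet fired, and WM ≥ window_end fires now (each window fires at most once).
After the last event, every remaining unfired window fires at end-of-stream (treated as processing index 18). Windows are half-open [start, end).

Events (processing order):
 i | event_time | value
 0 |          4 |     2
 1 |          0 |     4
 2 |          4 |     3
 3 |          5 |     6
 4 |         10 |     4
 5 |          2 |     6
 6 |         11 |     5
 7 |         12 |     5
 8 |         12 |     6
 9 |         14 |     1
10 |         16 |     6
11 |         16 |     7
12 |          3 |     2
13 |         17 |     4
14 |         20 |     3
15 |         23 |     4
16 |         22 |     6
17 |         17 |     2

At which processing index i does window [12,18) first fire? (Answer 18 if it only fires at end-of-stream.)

14

i=0 t=4 v=2: → [0,6); WM=2
i=1 t=0 v=4: DROP (t<2-1); WM=2
i=2 t=4 v=3: → [0,6); WM=2
i=3 t=5 v=6: → [0,6); WM=3
i=4 t=10 v=4: → [6,12); WM=8; [0,6) fires=3
i=5 t=2 v=6: DROP (t<8-1); WM=8
i=6 t=11 v=5: → [6,12); WM=9
i=7 t=12 v=5: → [12,18); WM=10
i=8 t=12 v=6: → [12,18); WM=10
i=9 t=14 v=1: → [12,18); WM=12; [6,12) fires=2
i=10 t=16 v=6: → [12,18); WM=14
i=11 t=16 v=7: → [12,18); WM=14
i=12 t=3 v=2: DROP (t<14-1); WM=14
i=13 t=17 v=4: → [12,18); WM=15
i=14 t=20 v=3: → [18,24); WM=18; [12,18) fires=6
i=15 t=23 v=4: → [18,24); WM=21
i=16 t=22 v=6: → [18,24); WM=21
i=17 t=17 v=2: DROP (t<21-1); WM=21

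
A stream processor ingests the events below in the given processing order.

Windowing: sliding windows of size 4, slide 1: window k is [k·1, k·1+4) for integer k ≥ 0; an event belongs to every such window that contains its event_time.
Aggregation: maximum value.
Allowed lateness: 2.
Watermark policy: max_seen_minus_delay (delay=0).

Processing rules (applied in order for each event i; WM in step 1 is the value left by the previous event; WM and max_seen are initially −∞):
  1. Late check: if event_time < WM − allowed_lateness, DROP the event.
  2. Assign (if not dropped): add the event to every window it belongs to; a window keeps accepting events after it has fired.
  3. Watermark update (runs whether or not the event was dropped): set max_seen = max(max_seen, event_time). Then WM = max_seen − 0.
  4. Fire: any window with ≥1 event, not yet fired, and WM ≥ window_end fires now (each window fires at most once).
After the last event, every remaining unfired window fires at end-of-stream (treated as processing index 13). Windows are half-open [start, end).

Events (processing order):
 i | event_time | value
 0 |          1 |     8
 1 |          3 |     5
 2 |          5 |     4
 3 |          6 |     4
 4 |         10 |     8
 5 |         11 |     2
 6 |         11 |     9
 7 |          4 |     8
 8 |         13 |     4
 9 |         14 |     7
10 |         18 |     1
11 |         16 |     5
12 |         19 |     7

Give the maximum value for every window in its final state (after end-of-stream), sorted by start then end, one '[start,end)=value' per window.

i=0 t=1 v=8: → [1,5),[0,4); WM=1
i=1 t=3 v=5: → [3,7),[2,6),[1,5),[0,4); WM=3
i=2 t=5 v=4: → [5,9),[4,8),[3,7),[2,6); WM=5; [0,4) fires=8 [1,5) fires=8
i=3 t=6 v=4: → [6,10),[5,9),[4,8),[3,7); WM=6; [2,6) fires=5
i=4 t=10 v=8: → [10,14),[9,13),[8,12),[7,11); WM=10; [3,7) fires=5 [4,8) fires=4 [5,9) fires=4 [6,10) fires=4
i=5 t=11 v=2: → [11,15),[10,14),[9,13),[8,12); WM=11; [7,11) fires=8
i=6 t=11 v=9: → [11,15),[10,14),[9,13),[8,12); WM=11
i=7 t=4 v=8: DROP (t<11-2); WM=11
i=8 t=13 v=4: → [13,17),[12,16),[11,15),[10,14); WM=13; [8,12) fires=9 [9,13) fires=9
i=9 t=14 v=7: → [14,18),[13,17),[12,16),[11,15); WM=14; [10,14) fires=9
i=10 t=18 v=1: → [18,22),[17,21),[16,20),[15,19); WM=18; [11,15) fires=9 [12,16) fires=7 [13,17) fires=7 [14,18) fires=7
i=11 t=16 v=5: → [16,20),[15,19),[14,18),[13,17); WM=18
i=12 t=19 v=7: → [19,23),[18,22),[17,21),[16,20); WM=19; [15,19) fires=5

[0,4)=8 [1,5)=8 [2,6)=5 [3,7)=5 [4,8)=4 [5,9)=4 [6,10)=4 [7,11)=8 [8,12)=9 [9,13)=9 [10,14)=9 [11,15)=9 [12,16)=7 [13,17)=7 [14,18)=7 [15,19)=5 [16,20)=7 [17,21)=7 [18,22)=7 [19,23)=7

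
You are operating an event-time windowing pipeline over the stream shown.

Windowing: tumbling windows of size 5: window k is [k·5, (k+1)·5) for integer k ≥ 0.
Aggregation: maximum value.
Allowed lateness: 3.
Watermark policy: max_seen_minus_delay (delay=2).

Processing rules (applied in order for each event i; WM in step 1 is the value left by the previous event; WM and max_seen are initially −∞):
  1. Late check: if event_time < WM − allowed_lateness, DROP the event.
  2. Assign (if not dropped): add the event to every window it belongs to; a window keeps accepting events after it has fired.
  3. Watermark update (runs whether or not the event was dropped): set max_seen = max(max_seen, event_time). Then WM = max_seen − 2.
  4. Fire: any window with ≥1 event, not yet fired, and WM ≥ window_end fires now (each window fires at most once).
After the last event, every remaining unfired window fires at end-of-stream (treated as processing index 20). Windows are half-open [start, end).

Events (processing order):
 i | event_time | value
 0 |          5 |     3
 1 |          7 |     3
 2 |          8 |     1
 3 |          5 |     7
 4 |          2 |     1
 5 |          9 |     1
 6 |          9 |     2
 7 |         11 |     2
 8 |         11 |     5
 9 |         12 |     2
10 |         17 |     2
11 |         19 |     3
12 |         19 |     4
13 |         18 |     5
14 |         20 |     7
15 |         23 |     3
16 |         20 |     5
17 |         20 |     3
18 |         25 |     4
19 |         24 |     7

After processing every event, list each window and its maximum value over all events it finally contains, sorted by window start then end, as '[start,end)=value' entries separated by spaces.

i=0 t=5 v=3: → [5,10); WM=3
i=1 t=7 v=3: → [5,10); WM=5
i=2 t=8 v=1: → [5,10); WM=6
i=3 t=5 v=7: → [5,10); WM=6
i=4 t=2 v=1: DROP (t<6-3); WM=6
i=5 t=9 v=1: → [5,10); WM=7
i=6 t=9 v=2: → [5,10); WM=7
i=7 t=11 v=2: → [10,15); WM=9
i=8 t=11 v=5: → [10,15); WM=9
i=9 t=12 v=2: → [10,15); WM=10; [5,10) fires=7
i=10 t=17 v=2: → [15,20); WM=15; [10,15) fires=5
i=11 t=19 v=3: → [15,20); WM=17
i=12 t=19 v=4: → [15,20); WM=17
i=13 t=18 v=5: → [15,20); WM=17
i=14 t=20 v=7: → [20,25); WM=18
i=15 t=23 v=3: → [20,25); WM=21; [15,20) fires=5
i=16 t=20 v=5: → [20,25); WM=21
i=17 t=20 v=3: → [20,25); WM=21
i=18 t=25 v=4: → [25,30); WM=23
i=19 t=24 v=7: → [20,25); WM=23

[5,10)=7 [10,15)=5 [15,20)=5 [20,25)=7 [25,30)=4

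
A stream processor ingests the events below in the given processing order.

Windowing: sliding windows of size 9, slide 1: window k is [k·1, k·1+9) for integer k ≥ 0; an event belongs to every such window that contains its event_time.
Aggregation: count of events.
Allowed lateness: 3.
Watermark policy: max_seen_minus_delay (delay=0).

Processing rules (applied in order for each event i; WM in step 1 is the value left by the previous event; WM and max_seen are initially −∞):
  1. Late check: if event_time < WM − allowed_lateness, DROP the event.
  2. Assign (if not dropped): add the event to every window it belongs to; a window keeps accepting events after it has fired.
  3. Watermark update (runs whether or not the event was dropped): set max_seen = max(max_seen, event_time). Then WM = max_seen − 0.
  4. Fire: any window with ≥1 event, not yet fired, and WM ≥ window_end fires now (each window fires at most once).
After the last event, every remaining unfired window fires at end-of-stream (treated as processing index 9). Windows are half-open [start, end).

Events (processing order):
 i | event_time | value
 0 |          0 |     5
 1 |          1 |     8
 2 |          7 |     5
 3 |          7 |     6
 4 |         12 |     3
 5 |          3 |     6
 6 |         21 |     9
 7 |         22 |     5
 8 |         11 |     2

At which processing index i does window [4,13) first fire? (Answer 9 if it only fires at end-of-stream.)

i=0 t=0 v=5: → [0,9); WM=0
i=1 t=1 v=8: → [1,10),[0,9); WM=1
i=2 t=7 v=5: → [7,16),[6,15),[5,14),[4,13),[3,12),[2,11),[1,10),[0,9); WM=7
i=3 t=7 v=6: → [7,16),[6,15),[5,14),[4,13),[3,12),[2,11),[1,10),[0,9); WM=7
i=4 t=12 v=3: → [12,21),[11,20),[10,19),[9,18),[8,17),[7,16),[6,15),[5,14),[4,13); WM=12; [0,9) fires=4 [1,10) fires=3 [2,11) fires=2 [3,12) fires=2
i=5 t=3 v=6: DROP (t<12-3); WM=12
i=6 t=21 v=9: → [21,30),[20,29),[19,28),[18,27),[17,26),[16,25),[15,24),[14,23),[13,22); WM=21; [4,13) fires=3 [5,14) fires=3 [6,15) fires=3 [7,16) fires=3 [8,17) fires=1 [9,18) fires=1 [10,19) fires=1 [11,20) fires=1 [12,21) fires=1
i=7 t=22 v=5: → [22,31),[21,30),[20,29),[19,28),[18,27),[17,26),[16,25),[15,24),[14,23); WM=22; [13,22) fires=1
i=8 t=11 v=2: DROP (t<22-3); WM=22

6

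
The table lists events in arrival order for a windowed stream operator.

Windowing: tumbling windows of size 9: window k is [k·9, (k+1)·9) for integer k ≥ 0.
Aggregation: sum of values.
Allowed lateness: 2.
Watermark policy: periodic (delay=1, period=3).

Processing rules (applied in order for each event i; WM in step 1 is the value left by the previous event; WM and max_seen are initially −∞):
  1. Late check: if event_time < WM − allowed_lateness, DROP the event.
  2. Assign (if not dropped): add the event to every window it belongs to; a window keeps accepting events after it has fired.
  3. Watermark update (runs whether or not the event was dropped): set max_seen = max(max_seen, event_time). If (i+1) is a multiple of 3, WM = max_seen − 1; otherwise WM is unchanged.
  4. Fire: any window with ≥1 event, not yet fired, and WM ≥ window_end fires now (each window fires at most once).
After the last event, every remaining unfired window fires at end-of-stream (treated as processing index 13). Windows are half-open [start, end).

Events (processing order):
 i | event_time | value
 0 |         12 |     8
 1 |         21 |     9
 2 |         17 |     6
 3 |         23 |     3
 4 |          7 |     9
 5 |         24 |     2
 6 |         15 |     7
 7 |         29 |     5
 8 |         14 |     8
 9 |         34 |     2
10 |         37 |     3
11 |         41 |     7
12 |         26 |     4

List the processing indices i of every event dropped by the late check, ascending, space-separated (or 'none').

i=0 t=12 v=8: → [9,18); WM=−∞
i=1 t=21 v=9: → [18,27); WM=−∞
i=2 t=17 v=6: → [9,18); WM=20; [9,18) fires=14
i=3 t=23 v=3: → [18,27); WM=20
i=4 t=7 v=9: DROP (t<20-2); WM=20
i=5 t=24 v=2: → [18,27); WM=23
i=6 t=15 v=7: DROP (t<23-2); WM=23
i=7 t=29 v=5: → [27,36); WM=23
i=8 t=14 v=8: DROP (t<23-2); WM=28; [18,27) fires=14
i=9 t=34 v=2: → [27,36); WM=28
i=10 t=37 v=3: → [36,45); WM=28
i=11 t=41 v=7: → [36,45); WM=40; [27,36) fires=7
i=12 t=26 v=4: DROP (t<40-2); WM=40

4 6 8 12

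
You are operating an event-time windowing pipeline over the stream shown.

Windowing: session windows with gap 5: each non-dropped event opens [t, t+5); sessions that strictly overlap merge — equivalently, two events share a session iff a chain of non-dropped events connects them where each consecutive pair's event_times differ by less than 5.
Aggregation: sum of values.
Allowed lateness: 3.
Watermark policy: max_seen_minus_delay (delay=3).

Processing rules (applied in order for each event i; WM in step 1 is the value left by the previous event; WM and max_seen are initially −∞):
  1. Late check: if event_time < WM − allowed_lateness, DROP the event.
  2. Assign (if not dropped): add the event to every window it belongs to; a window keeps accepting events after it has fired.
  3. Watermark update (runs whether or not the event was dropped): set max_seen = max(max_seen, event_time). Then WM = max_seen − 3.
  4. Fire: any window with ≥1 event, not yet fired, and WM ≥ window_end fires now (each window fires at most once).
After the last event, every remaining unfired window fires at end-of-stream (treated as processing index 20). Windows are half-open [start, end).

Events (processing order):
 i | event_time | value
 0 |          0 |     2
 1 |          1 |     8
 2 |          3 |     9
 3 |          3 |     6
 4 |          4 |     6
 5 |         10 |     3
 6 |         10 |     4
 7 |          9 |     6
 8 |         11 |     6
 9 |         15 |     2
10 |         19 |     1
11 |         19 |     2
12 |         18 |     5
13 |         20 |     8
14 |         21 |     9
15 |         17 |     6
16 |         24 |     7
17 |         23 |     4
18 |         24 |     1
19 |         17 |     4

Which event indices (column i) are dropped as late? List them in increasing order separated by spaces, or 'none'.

19

i=0 t=0 v=2: → [0,5); WM=-3
i=1 t=1 v=8: → [0,6); WM=-2
i=2 t=3 v=9: → [0,8); WM=0
i=3 t=3 v=6: → [0,8); WM=0
i=4 t=4 v=6: → [0,9); WM=1
i=5 t=10 v=3: → [10,15); WM=7
i=6 t=10 v=4: → [10,15); WM=7
i=7 t=9 v=6: → [9,15); WM=7
i=8 t=11 v=6: → [9,16); WM=8
i=9 t=15 v=2: → [9,20); WM=12
i=10 t=19 v=1: → [9,24); WM=16
i=11 t=19 v=2: → [9,24); WM=16
i=12 t=18 v=5: → [9,24); WM=16
i=13 t=20 v=8: → [9,25); WM=17
i=14 t=21 v=9: → [9,26); WM=18
i=15 t=17 v=6: → [9,26); WM=18
i=16 t=24 v=7: → [9,29); WM=21
i=17 t=23 v=4: → [9,29); WM=21
i=18 t=24 v=1: → [9,29); WM=21
i=19 t=17 v=4: DROP (t<21-3); WM=21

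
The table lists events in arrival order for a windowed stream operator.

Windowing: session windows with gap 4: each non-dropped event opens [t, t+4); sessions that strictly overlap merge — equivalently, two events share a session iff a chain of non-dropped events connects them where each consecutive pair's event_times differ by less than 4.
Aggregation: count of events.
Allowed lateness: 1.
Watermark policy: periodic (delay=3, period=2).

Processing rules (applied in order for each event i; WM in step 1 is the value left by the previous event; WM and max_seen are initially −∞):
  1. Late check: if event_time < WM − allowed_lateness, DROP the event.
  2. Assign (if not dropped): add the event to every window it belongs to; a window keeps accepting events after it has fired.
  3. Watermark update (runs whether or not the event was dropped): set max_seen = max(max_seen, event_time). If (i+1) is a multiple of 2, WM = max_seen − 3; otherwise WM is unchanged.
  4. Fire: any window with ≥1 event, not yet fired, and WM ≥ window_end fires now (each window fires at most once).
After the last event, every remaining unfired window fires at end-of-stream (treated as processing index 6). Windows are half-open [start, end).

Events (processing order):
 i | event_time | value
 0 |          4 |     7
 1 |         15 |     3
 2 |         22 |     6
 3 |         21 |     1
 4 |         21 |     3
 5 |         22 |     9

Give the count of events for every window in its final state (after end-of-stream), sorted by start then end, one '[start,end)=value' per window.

i=0 t=4 v=7: → [4,8); WM=−∞
i=1 t=15 v=3: → [15,19); WM=12
i=2 t=22 v=6: → [22,26); WM=12
i=3 t=21 v=1: → [21,26); WM=19
i=4 t=21 v=3: → [21,26); WM=19
i=5 t=22 v=9: → [21,26); WM=19

[4,8)=1 [15,19)=1 [21,26)=4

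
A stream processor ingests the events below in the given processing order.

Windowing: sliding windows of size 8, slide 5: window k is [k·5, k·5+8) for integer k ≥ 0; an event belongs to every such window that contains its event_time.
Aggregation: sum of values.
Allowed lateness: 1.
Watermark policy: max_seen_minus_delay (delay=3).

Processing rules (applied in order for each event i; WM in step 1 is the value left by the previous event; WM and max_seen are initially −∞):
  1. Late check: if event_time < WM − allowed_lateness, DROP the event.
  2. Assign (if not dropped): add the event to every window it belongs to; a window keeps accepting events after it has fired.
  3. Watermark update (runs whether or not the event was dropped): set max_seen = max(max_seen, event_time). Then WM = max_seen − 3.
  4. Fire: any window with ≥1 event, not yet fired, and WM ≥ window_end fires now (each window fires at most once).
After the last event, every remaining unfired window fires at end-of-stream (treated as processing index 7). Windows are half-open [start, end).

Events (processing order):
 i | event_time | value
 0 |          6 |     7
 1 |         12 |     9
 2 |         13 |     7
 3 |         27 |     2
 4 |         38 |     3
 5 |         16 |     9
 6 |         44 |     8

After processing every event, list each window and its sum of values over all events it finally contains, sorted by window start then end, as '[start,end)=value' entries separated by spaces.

[0,8)=7 [5,13)=16 [10,18)=16 [20,28)=2 [25,33)=2 [35,43)=3 [40,48)=8

i=0 t=6 v=7: → [5,13),[0,8); WM=3
i=1 t=12 v=9: → [10,18),[5,13); WM=9; [0,8) fires=7
i=2 t=13 v=7: → [10,18); WM=10
i=3 t=27 v=2: → [25,33),[20,28); WM=24; [5,13) fires=16 [10,18) fires=16
i=4 t=38 v=3: → [35,43); WM=35; [20,28) fires=2 [25,33) fires=2
i=5 t=16 v=9: DROP (t<35-1); WM=35
i=6 t=44 v=8: → [40,48); WM=41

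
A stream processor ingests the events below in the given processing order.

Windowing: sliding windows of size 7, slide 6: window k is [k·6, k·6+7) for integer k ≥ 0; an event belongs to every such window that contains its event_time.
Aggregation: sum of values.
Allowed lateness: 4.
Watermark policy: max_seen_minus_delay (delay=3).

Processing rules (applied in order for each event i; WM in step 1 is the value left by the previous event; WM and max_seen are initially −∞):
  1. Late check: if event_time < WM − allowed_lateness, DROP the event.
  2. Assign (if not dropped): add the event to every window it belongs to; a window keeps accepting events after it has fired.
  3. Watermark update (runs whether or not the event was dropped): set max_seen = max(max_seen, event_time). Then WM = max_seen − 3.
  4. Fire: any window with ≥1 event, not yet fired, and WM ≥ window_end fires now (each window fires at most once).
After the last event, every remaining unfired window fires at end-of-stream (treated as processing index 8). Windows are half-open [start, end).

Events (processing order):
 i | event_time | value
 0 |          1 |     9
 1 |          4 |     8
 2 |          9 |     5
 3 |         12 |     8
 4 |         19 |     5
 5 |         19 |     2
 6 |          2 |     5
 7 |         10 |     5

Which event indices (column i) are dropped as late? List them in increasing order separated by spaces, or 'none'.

6 7

i=0 t=1 v=9: → [0,7); WM=-2
i=1 t=4 v=8: → [0,7); WM=1
i=2 t=9 v=5: → [6,13); WM=6
i=3 t=12 v=8: → [12,19),[6,13); WM=9; [0,7) fires=17
i=4 t=19 v=5: → [18,25); WM=16; [6,13) fires=13
i=5 t=19 v=2: → [18,25); WM=16
i=6 t=2 v=5: DROP (t<16-4); WM=16
i=7 t=10 v=5: DROP (t<16-4); WM=16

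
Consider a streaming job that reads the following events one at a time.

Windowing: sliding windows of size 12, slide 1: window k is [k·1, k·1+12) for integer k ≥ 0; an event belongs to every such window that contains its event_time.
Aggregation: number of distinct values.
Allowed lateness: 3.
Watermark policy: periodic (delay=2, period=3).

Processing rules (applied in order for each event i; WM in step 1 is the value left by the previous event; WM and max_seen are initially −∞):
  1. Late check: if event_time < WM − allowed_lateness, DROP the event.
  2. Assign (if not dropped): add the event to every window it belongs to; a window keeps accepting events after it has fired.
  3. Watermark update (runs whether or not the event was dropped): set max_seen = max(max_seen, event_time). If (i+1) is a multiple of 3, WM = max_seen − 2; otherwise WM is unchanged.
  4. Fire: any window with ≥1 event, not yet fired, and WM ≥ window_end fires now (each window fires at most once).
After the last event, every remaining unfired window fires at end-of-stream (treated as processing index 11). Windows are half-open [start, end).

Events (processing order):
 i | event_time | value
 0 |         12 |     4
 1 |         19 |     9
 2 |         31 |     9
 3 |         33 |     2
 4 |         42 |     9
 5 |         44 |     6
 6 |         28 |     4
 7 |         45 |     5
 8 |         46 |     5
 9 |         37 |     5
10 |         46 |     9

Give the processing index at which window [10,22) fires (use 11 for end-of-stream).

i=0 t=12 v=4: → [12,24),[11,23),[10,22),[9,21),[8,20),[7,19),[6,18),[5,17),[4,16),[3,15),[2,14),[1,13); WM=−∞
i=1 t=19 v=9: → [19,31),[18,30),[17,29),[16,28),[15,27),[14,26),[13,25),[12,24),[11,23),[10,22),[9,21),[8,20); WM=−∞
i=2 t=31 v=9: → [31,43),[30,42),[29,41),[28,40),[27,39),[26,38),[25,37),[24,36),[23,35),[22,34),[21,33),[20,32); WM=29; [1,13) fires=1 [2,14) fires=1 [3,15) fires=1 [4,16) fires=1 [5,17) fires=1 [6,18) fires=1 [7,19) fires=1 [8,20) fires=2 [9,21) fires=2 [10,22) fires=2 [11,23) fires=2 [12,24) fires=2 [13,25) fires=1 [14,26) fires=1 [15,27) fires=1 [16,28) fires=1 [17,29) fires=1
i=3 t=33 v=2: → [33,45),[32,44),[31,43),[30,42),[29,41),[28,40),[27,39),[26,38),[25,37),[24,36),[23,35),[22,34); WM=29
i=4 t=42 v=9: → [42,54),[41,53),[40,52),[39,51),[38,50),[37,49),[36,48),[35,47),[34,46),[33,45),[32,44),[31,43); WM=29
i=5 t=44 v=6: → [44,56),[43,55),[42,54),[41,53),[40,52),[39,51),[38,50),[37,49),[36,48),[35,47),[34,46),[33,45); WM=42; [18,30) fires=1 [19,31) fires=1 [20,32) fires=1 [21,33) fires=1 [22,34) fires=2 [23,35) fires=2 [24,36) fires=2 [25,37) fires=2 [26,38) fires=2 [27,39) fires=2 [28,40) fires=2 [29,41) fires=2 [30,42) fires=2
i=6 t=28 v=4: DROP (t<42-3); WM=42
i=7 t=45 v=5: → [45,57),[44,56),[43,55),[42,54),[41,53),[40,52),[39,51),[38,50),[37,49),[36,48),[35,47),[34,46); WM=42
i=8 t=46 v=5: → [46,58),[45,57),[44,56),[43,55),[42,54),[41,53),[40,52),[39,51),[38,50),[37,49),[36,48),[35,47); WM=44; [31,43) fires=2 [32,44) fires=2
i=9 t=37 v=5: DROP (t<44-3); WM=44
i=10 t=46 v=9: → [46,58),[45,57),[44,56),[43,55),[42,54),[41,53),[40,52),[39,51),[38,50),[37,49),[36,48),[35,47); WM=44

2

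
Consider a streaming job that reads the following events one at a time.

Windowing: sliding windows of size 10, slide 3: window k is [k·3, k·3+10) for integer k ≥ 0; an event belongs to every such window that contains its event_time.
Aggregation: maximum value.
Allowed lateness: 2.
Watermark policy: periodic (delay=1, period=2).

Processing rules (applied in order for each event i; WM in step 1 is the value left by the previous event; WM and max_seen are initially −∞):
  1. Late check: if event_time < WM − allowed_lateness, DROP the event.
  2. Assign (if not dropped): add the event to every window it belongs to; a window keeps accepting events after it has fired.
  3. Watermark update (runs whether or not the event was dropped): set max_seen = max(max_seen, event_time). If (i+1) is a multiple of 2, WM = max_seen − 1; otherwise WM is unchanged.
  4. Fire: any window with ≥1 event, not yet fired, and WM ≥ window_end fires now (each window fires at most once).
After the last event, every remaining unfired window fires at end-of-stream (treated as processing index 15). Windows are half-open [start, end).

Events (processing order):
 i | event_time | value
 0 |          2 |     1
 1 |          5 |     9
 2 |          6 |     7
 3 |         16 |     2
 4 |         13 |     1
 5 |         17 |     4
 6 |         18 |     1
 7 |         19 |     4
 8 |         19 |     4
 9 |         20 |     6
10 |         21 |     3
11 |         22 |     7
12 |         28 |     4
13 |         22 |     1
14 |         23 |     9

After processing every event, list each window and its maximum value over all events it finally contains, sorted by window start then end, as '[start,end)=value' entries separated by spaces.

i=0 t=2 v=1: → [0,10); WM=−∞
i=1 t=5 v=9: → [3,13),[0,10); WM=4
i=2 t=6 v=7: → [6,16),[3,13),[0,10); WM=4
i=3 t=16 v=2: → [15,25),[12,22),[9,19); WM=15; [0,10) fires=9 [3,13) fires=9
i=4 t=13 v=1: → [12,22),[9,19),[6,16); WM=15
i=5 t=17 v=4: → [15,25),[12,22),[9,19); WM=16; [6,16) fires=7
i=6 t=18 v=1: → [18,28),[15,25),[12,22),[9,19); WM=16
i=7 t=19 v=4: → [18,28),[15,25),[12,22); WM=18
i=8 t=19 v=4: → [18,28),[15,25),[12,22); WM=18
i=9 t=20 v=6: → [18,28),[15,25),[12,22); WM=19; [9,19) fires=4
i=10 t=21 v=3: → [21,31),[18,28),[15,25),[12,22); WM=19
i=11 t=22 v=7: → [21,31),[18,28),[15,25); WM=21
i=12 t=28 v=4: → [27,37),[24,34),[21,31); WM=21
i=13 t=22 v=1: → [21,31),[18,28),[15,25); WM=27; [12,22) fires=6 [15,25) fires=7
i=14 t=23 v=9: DROP (t<27-2); WM=27

[0,10)=9 [3,13)=9 [6,16)=7 [9,19)=4 [12,22)=6 [15,25)=7 [18,28)=7 [21,31)=7 [24,34)=4 [27,37)=4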